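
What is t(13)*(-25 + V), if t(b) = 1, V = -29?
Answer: -54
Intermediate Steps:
t(13)*(-25 + V) = 1*(-25 - 29) = 1*(-54) = -54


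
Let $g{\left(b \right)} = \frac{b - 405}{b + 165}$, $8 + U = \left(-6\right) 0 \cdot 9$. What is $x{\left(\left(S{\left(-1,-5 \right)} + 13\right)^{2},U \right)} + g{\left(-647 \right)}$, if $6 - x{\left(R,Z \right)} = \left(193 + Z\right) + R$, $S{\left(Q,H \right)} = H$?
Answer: $- \frac{58037}{241} \approx -240.82$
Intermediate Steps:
$U = -8$ ($U = -8 + \left(-6\right) 0 \cdot 9 = -8 + 0 \cdot 9 = -8 + 0 = -8$)
$x{\left(R,Z \right)} = -187 - R - Z$ ($x{\left(R,Z \right)} = 6 - \left(\left(193 + Z\right) + R\right) = 6 - \left(193 + R + Z\right) = -187 - R - Z$)
$g{\left(b \right)} = \frac{-405 + b}{165 + b}$
$x{\left(\left(S{\left(-1,-5 \right)} + 13\right)^{2},U \right)} + g{\left(-647 \right)} = \left(-187 - \left(-5 + 13\right)^{2} - -8\right) + \frac{-405 - 647}{165 - 647} = \left(-187 - 8^{2} + 8\right) + \frac{1}{-482} \left(-1052\right) = \left(-187 - 64 + 8\right) - - \frac{526}{241} = \left(-187 - 64 + 8\right) + \frac{526}{241} = -243 + \frac{526}{241} = - \frac{58037}{241}$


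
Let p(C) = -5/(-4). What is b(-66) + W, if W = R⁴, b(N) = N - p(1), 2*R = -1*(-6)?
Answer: 55/4 ≈ 13.750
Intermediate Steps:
R = 3 (R = (-1*(-6))/2 = (½)*6 = 3)
p(C) = 5/4 (p(C) = -5*(-¼) = 5/4)
b(N) = -5/4 + N (b(N) = N - 1*5/4 = N - 5/4 = -5/4 + N)
W = 81 (W = 3⁴ = 81)
b(-66) + W = (-5/4 - 66) + 81 = -269/4 + 81 = 55/4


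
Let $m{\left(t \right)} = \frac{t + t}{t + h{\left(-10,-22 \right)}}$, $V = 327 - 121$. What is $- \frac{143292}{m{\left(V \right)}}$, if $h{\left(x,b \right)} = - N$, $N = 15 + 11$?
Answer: $- \frac{6448140}{103} \approx -62603.0$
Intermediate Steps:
$V = 206$ ($V = 327 - 121 = 206$)
$N = 26$
$h{\left(x,b \right)} = -26$ ($h{\left(x,b \right)} = \left(-1\right) 26 = -26$)
$m{\left(t \right)} = \frac{2 t}{-26 + t}$ ($m{\left(t \right)} = \frac{t + t}{t - 26} = \frac{2 t}{-26 + t}$)
$- \frac{143292}{m{\left(V \right)}} = - \frac{143292}{2 \cdot 206 \frac{1}{-26 + 206}} = - \frac{143292}{2 \cdot 206 \cdot \frac{1}{180}} = - \frac{143292}{\frac{103}{45}} = \left(-143292\right) \frac{45}{103} = - \frac{6448140}{103}$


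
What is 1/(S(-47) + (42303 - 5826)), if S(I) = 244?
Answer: 1/36721 ≈ 2.7232e-5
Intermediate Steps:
1/(S(-47) + (42303 - 5826)) = 1/(244 + (42303 - 5826)) = 1/(244 + 36477) = 1/36721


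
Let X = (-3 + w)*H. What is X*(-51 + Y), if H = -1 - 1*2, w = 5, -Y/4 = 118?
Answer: 3138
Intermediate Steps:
Y = -472 (Y = -4*118 = -472)
H = -3 (H = -1 - 2 = -3)
X = -6 (X = (-3 + 5)*(-3) = 2*(-3) = -6)
X*(-51 + Y) = -6*(-51 - 472) = -6*(-523) = 3138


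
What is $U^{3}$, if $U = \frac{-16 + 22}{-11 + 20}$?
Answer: $\frac{8}{27} \approx 0.2963$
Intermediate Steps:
$U = \frac{2}{3}$ ($U = \frac{6}{9} = 6 \cdot \frac{1}{9} = \frac{2}{3} \approx 0.66667$)
$U^{3} = \left(\frac{2}{3}\right)^{3} = \frac{8}{27}$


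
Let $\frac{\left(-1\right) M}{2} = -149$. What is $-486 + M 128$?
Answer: $37658$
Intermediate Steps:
$M = 298$ ($M = \left(-2\right) \left(-149\right) = 298$)
$-486 + M 128 = -486 + 298 \cdot 128 = -486 + 38144 = 37658$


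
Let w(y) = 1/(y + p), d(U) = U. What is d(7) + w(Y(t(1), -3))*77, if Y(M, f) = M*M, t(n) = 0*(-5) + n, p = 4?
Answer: 112/5 ≈ 22.400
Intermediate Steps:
t(n) = n (t(n) = 0 + n = n)
Y(M, f) = M²
w(y) = 1/(4 + y) (w(y) = 1/(y + 4) = 1/(4 + y))
d(7) + w(Y(t(1), -3))*77 = 7 + 77/(4 + 1²) = 7 + 77/(4 + 1) = 7 + 77/5 = 112/5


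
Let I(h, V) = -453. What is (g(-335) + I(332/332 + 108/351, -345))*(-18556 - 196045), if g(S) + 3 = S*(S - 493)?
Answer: -59428167324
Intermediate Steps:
g(S) = -3 + S*(-493 + S) (g(S) = -3 + S*(S - 493) = -3 + S*(-493 + S))
(g(-335) + I(332/332 + 108/351, -345))*(-18556 - 196045) = ((-3 + (-335)**2 - 493*(-335)) - 453)*(-18556 - 196045) = ((-3 + 112225 + 165155) - 453)*(-214601) = (277377 - 453)*(-214601) = 276924*(-214601) = -59428167324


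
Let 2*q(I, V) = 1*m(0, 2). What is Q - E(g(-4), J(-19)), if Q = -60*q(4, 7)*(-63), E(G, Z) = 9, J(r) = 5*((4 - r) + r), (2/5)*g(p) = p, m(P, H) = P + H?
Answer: 3771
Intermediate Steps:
m(P, H) = H + P
g(p) = 5*p/2
q(I, V) = 1 (q(I, V) = (1*(2 + 0))/2 = (1*2)/2 = (1/2)*2 = 1)
J(r) = 20 (J(r) = 5*4 = 20)
Q = 3780 (Q = -60*1*(-63) = -60*(-63) = 3780)
Q - E(g(-4), J(-19)) = 3780 - 1*9 = 3780 - 9 = 3771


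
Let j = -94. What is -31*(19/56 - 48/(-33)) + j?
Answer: -92159/616 ≈ -149.61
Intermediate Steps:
-31*(19/56 - 48/(-33)) + j = -31*(19/56 - 48/(-33)) - 94 = -31*(19*(1/56) - 48*(-1/33)) - 94 = -31*(19/56 + 16/11) - 94 = -31*1105/616 - 94 = -34255/616 - 94 = -92159/616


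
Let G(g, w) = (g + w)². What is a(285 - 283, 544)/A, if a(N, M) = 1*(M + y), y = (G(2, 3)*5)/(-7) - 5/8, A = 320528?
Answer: 29429/17949568 ≈ 0.0016395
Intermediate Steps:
y = -1035/56 (y = ((2 + 3)²*5)/(-7) - 5/8 = (5²*5)*(-⅐) - 5*⅛ = (25*5)*(-⅐) - 5/8 = 125*(-⅐) - 5/8 = -125/7 - 5/8 = -1035/56 ≈ -18.482)
a(N, M) = -1035/56 + M (a(N, M) = 1*(M - 1035/56) = 1*(-1035/56 + M) = -1035/56 + M)
a(285 - 283, 544)/A = (-1035/56 + 544)/320528 = (29429/56)*(1/320528) = 29429/17949568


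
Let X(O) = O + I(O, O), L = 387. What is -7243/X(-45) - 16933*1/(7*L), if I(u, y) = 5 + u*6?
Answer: 2053151/119970 ≈ 17.114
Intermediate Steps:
I(u, y) = 5 + 6*u
X(O) = 5 + 7*O (X(O) = O + (5 + 6*O) = 5 + 7*O)
-7243/X(-45) - 16933*1/(7*L) = -7243/(5 + 7*(-45)) - 16933/(387*7) = -7243/(5 - 315) - 16933/2709 = -7243/(-310) - 16933*1/2709 = -7243*(-1/310) - 2419/387 = 7243/310 - 2419/387 = 2053151/119970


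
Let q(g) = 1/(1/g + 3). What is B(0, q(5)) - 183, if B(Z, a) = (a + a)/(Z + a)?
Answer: -181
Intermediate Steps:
q(g) = 1/(3 + 1/g)
B(Z, a) = 2*a/(Z + a) (B(Z, a) = (2*a)/(Z + a) = 2*a/(Z + a))
B(0, q(5)) - 183 = 2*(5/(1 + 3*5))/(0 + 5/(1 + 3*5)) - 183 = 2*(5/(1 + 15))/(0 + 5/(1 + 15)) - 183 = 2*(5/16)/(0 + 5/16) - 183 = 2*(5/16)/(5/16) - 183 = 2*(5/16)*(16/5) - 183 = 2 - 183 = -181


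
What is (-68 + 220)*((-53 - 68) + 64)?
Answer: -8664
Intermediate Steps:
(-68 + 220)*((-53 - 68) + 64) = 152*(-121 + 64) = 152*(-57) = -8664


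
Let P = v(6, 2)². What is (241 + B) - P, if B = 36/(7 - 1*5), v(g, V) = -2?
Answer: 255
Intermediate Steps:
B = 18 (B = 36/(7 - 5) = 36/2 = 36*(½) = 18)
P = 4 (P = (-2)² = 4)
(241 + B) - P = (241 + 18) - 1*4 = 259 - 4 = 255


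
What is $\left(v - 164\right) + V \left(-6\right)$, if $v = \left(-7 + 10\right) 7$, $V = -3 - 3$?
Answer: $-107$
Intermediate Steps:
$V = -6$ ($V = -3 - 3 = -6$)
$v = 21$ ($v = 3 \cdot 7 = 21$)
$\left(v - 164\right) + V \left(-6\right) = \left(21 - 164\right) - -36 = -143 + 36 = -107$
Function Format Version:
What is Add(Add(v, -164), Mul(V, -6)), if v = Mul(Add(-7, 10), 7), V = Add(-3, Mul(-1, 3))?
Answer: -107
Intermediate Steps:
V = -6 (V = Add(-3, -3) = -6)
v = 21 (v = Mul(3, 7) = 21)
Add(Add(v, -164), Mul(V, -6)) = Add(Add(21, -164), Mul(-6, -6)) = Add(-143, 36) = -107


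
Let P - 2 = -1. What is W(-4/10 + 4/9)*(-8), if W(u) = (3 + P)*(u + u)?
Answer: -128/45 ≈ -2.8444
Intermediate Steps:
P = 1 (P = 2 - 1 = 1)
W(u) = 8*u (W(u) = (3 + 1)*(u + u) = 4*(2*u) = 8*u)
W(-4/10 + 4/9)*(-8) = (8*(-4/10 + 4/9))*(-8) = (8*(-4*⅒ + 4*(⅑)))*(-8) = (8*(-⅖ + 4/9))*(-8) = (8*(2/45))*(-8) = (16/45)*(-8) = -128/45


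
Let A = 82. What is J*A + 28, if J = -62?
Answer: -5056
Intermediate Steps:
J*A + 28 = -62*82 + 28 = -5084 + 28 = -5056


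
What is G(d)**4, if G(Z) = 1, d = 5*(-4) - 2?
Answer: 1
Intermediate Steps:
d = -22 (d = -20 - 2 = -22)
G(d)**4 = 1**4 = 1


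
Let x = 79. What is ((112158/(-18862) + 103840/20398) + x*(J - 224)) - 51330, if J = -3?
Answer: -6662266473448/96186769 ≈ -69264.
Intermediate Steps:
((112158/(-18862) + 103840/20398) + x*(J - 224)) - 51330 = ((112158/(-18862) + 103840/20398) + 79*(-3 - 224)) - 51330 = ((112158*(-1/18862) + 103840*(1/20398)) + 79*(-227)) - 51330 = ((-56079/9431 + 51920/10199) - 17933) - 51330 = (-82292201/96186769 - 17933) - 51330 = -1724999620678/96186769 - 51330 = -6662266473448/96186769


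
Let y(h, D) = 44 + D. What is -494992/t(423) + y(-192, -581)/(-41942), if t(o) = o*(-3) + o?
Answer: 10380704383/17741466 ≈ 585.11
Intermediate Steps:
t(o) = -2*o (t(o) = -3*o + o = -2*o)
-494992/t(423) + y(-192, -581)/(-41942) = -494992/((-2*423)) + (44 - 581)/(-41942) = -494992/(-846) - 537*(-1/41942) = -494992*(-1/846) + 537/41942 = 247496/423 + 537/41942 = 10380704383/17741466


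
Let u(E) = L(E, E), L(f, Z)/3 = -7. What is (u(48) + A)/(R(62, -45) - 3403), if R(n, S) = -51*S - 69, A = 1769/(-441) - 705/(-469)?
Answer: 63145/3161529 ≈ 0.019973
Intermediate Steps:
L(f, Z) = -21 (L(f, Z) = 3*(-7) = -21)
A = -74108/29547 (A = 1769*(-1/441) - 705*(-1/469) = -1769/441 + 705/469 = -74108/29547 ≈ -2.5081)
u(E) = -21
R(n, S) = -69 - 51*S
(u(48) + A)/(R(62, -45) - 3403) = (-21 - 74108/29547)/((-69 - 51*(-45)) - 3403) = -694595/(29547*((-69 + 2295) - 3403)) = -694595/(29547*(2226 - 3403)) = -694595/29547/(-1177) = -694595/29547*(-1/1177) = 63145/3161529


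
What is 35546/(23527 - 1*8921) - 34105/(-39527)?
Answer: 951582186/288665681 ≈ 3.2965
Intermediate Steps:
35546/(23527 - 1*8921) - 34105/(-39527) = 35546/(23527 - 8921) - 34105*(-1/39527) = 35546/14606 + 34105/39527 = 35546*(1/14606) + 34105/39527 = 17773/7303 + 34105/39527 = 951582186/288665681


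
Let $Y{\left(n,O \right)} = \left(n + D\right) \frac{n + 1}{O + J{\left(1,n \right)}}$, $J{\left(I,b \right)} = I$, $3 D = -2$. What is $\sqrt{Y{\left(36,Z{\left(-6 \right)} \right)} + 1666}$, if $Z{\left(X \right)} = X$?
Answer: $\frac{2 \sqrt{79005}}{15} \approx 37.477$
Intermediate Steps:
$D = - \frac{2}{3}$ ($D = \frac{1}{3} \left(-2\right) = - \frac{2}{3} \approx -0.66667$)
$Y{\left(n,O \right)} = \frac{\left(1 + n\right) \left(- \frac{2}{3} + n\right)}{1 + O}$ ($Y{\left(n,O \right)} = \left(n - \frac{2}{3}\right) \frac{n + 1}{O + 1} = \left(- \frac{2}{3} + n\right) \frac{1 + n}{1 + O} = \frac{\left(1 + n\right) \left(- \frac{2}{3} + n\right)}{1 + O}$)
$\sqrt{Y{\left(36,Z{\left(-6 \right)} \right)} + 1666} = \sqrt{\frac{-2 + 36 + 3 \cdot 36^{2}}{3 \left(1 - 6\right)} + 1666} = \sqrt{\frac{-2 + 36 + 3 \cdot 1296}{3 \left(-5\right)} + 1666} = \sqrt{\frac{1}{3} \left(- \frac{1}{5}\right) \left(-2 + 36 + 3888\right) + 1666} = \sqrt{\frac{1}{3} \left(- \frac{1}{5}\right) 3922 + 1666} = \sqrt{- \frac{3922}{15} + 1666} = \sqrt{\frac{21068}{15}} = \frac{2 \sqrt{79005}}{15}$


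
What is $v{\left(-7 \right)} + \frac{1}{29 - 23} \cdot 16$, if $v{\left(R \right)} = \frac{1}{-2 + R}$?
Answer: $\frac{23}{9} \approx 2.5556$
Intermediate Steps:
$v{\left(-7 \right)} + \frac{1}{29 - 23} \cdot 16 = \frac{1}{-2 - 7} + \frac{1}{29 - 23} \cdot 16 = \frac{1}{-9} + \frac{1}{6} \cdot 16 = - \frac{1}{9} + \frac{1}{6} \cdot 16 = - \frac{1}{9} + \frac{8}{3} = \frac{23}{9}$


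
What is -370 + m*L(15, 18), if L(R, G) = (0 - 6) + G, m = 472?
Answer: 5294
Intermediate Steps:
L(R, G) = -6 + G
-370 + m*L(15, 18) = -370 + 472*(-6 + 18) = -370 + 472*12 = -370 + 5664 = 5294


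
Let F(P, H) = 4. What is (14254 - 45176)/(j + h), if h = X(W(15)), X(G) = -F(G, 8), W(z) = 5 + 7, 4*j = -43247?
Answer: 123688/43263 ≈ 2.8590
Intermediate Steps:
j = -43247/4 (j = (1/4)*(-43247) = -43247/4 ≈ -10812.)
W(z) = 12
X(G) = -4 (X(G) = -1*4 = -4)
h = -4
(14254 - 45176)/(j + h) = (14254 - 45176)/(-43247/4 - 4) = -30922/(-43263/4) = -30922*(-4/43263) = 123688/43263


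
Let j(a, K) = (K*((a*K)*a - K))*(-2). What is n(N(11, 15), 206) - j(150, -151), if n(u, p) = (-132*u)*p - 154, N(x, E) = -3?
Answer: 1026080820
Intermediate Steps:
n(u, p) = -154 - 132*p*u (n(u, p) = -132*p*u - 154 = -154 - 132*p*u)
j(a, K) = -2*K*(-K + K*a²) (j(a, K) = (K*((K*a)*a - K))*(-2) = (K*(K*a² - K))*(-2) = (K*(-K + K*a²))*(-2) = -2*K*(-K + K*a²))
n(N(11, 15), 206) - j(150, -151) = (-154 - 132*206*(-3)) - 2*(-151)²*(1 - 1*150²) = (-154 + 81576) - 2*22801*(1 - 1*22500) = 81422 - 2*22801*(1 - 22500) = 81422 - 2*22801*(-22499) = 81422 - 1*(-1025999398) = 81422 + 1025999398 = 1026080820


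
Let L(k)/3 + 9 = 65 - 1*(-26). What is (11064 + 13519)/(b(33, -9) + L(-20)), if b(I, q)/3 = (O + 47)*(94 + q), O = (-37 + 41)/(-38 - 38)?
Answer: 467077/232134 ≈ 2.0121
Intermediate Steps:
L(k) = 246 (L(k) = -27 + 3*(65 - 1*(-26)) = -27 + 3*(65 + 26) = -27 + 3*91 = -27 + 273 = 246)
O = -1/19 (O = 4/(-76) = 4*(-1/76) = -1/19 ≈ -0.052632)
b(I, q) = 251544/19 + 2676*q/19 (b(I, q) = 3*((-1/19 + 47)*(94 + q)) = 3*(892*(94 + q)/19) = 3*(83848/19 + 892*q/19) = 251544/19 + 2676*q/19)
(11064 + 13519)/(b(33, -9) + L(-20)) = (11064 + 13519)/((251544/19 + (2676/19)*(-9)) + 246) = 24583/((251544/19 - 24084/19) + 246) = 24583/(227460/19 + 246) = 24583/(232134/19) = 24583*(19/232134) = 467077/232134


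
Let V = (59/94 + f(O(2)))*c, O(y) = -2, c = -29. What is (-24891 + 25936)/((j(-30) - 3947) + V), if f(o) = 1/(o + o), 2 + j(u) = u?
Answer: -196460/750111 ≈ -0.26191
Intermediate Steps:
j(u) = -2 + u
f(o) = 1/(2*o)
V = -2059/188 (V = (59/94 + (½)/(-2))*(-29) = (59*(1/94) + (½)*(-½))*(-29) = (59/94 - ¼)*(-29) = (71/188)*(-29) = -2059/188 ≈ -10.952)
(-24891 + 25936)/((j(-30) - 3947) + V) = (-24891 + 25936)/(((-2 - 30) - 3947) - 2059/188) = 1045/((-32 - 3947) - 2059/188) = 1045/(-3979 - 2059/188) = 1045/(-750111/188) = 1045*(-188/750111) = -196460/750111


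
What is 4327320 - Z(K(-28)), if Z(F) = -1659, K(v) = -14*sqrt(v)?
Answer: 4328979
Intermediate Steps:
4327320 - Z(K(-28)) = 4327320 - 1*(-1659) = 4327320 + 1659 = 4328979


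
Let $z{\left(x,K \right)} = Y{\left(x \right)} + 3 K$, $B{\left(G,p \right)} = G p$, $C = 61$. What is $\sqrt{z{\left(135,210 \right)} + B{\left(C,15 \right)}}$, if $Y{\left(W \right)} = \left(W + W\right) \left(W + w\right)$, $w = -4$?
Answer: $\sqrt{36915} \approx 192.13$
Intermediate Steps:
$Y{\left(W \right)} = 2 W \left(-4 + W\right)$ ($Y{\left(W \right)} = \left(W + W\right) \left(W - 4\right) = 2 W \left(-4 + W\right)$)
$z{\left(x,K \right)} = 3 K + 2 x \left(-4 + x\right)$ ($z{\left(x,K \right)} = 2 x \left(-4 + x\right) + 3 K = 3 K + 2 x \left(-4 + x\right)$)
$\sqrt{z{\left(135,210 \right)} + B{\left(C,15 \right)}} = \sqrt{\left(3 \cdot 210 + 2 \cdot 135 \left(-4 + 135\right)\right) + 61 \cdot 15} = \sqrt{\left(630 + 2 \cdot 135 \cdot 131\right) + 915} = \sqrt{\left(630 + 35370\right) + 915} = \sqrt{36000 + 915} = \sqrt{36915}$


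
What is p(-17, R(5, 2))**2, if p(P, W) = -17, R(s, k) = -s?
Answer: 289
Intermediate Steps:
p(-17, R(5, 2))**2 = (-17)**2 = 289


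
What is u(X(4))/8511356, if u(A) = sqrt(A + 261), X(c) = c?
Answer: sqrt(265)/8511356 ≈ 1.9126e-6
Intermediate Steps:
u(A) = sqrt(261 + A)
u(X(4))/8511356 = sqrt(261 + 4)/8511356 = sqrt(265)*(1/8511356) = sqrt(265)/8511356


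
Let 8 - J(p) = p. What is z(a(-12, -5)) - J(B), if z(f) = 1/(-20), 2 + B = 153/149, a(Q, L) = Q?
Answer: -26889/2980 ≈ -9.0231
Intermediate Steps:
B = -145/149 (B = -2 + 153/149 = -145/149 ≈ -0.97315)
z(f) = -1/20
J(p) = 8 - p
z(a(-12, -5)) - J(B) = -1/20 - (8 - 1*(-145/149)) = -1/20 - (8 + 145/149) = -1/20 - 1*1337/149 = -1/20 - 1337/149 = -26889/2980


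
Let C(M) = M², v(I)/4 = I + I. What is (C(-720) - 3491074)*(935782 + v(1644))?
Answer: -2820871429516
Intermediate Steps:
v(I) = 8*I (v(I) = 4*(I + I) = 4*(2*I) = 8*I)
(C(-720) - 3491074)*(935782 + v(1644)) = ((-720)² - 3491074)*(935782 + 8*1644) = (518400 - 3491074)*(935782 + 13152) = -2972674*948934 = -2820871429516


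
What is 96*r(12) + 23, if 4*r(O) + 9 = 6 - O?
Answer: -337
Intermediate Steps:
r(O) = -¾ - O/4 (r(O) = -9/4 + (6 - O)/4 = -9/4 + (3/2 - O/4) = -¾ - O/4)
96*r(12) + 23 = 96*(-¾ - ¼*12) + 23 = 96*(-¾ - 3) + 23 = 96*(-15/4) + 23 = -360 + 23 = -337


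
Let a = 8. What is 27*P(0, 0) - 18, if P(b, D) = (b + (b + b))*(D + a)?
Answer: -18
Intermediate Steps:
P(b, D) = 3*b*(8 + D) (P(b, D) = (b + (b + b))*(D + 8) = (b + 2*b)*(8 + D) = (3*b)*(8 + D) = 3*b*(8 + D))
27*P(0, 0) - 18 = 27*(3*0*(8 + 0)) - 18 = 27*(3*0*8) - 18 = 27*0 - 18 = 0 - 18 = -18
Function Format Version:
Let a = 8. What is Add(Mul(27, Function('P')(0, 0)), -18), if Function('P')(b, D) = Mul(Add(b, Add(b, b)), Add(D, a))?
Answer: -18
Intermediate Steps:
Function('P')(b, D) = Mul(3, b, Add(8, D)) (Function('P')(b, D) = Mul(Add(b, Add(b, b)), Add(D, 8)) = Mul(Add(b, Mul(2, b)), Add(8, D)) = Mul(Mul(3, b), Add(8, D)) = Mul(3, b, Add(8, D)))
Add(Mul(27, Function('P')(0, 0)), -18) = Add(Mul(27, Mul(3, 0, Add(8, 0))), -18) = Add(Mul(27, Mul(3, 0, 8)), -18) = Add(Mul(27, 0), -18) = Add(0, -18) = -18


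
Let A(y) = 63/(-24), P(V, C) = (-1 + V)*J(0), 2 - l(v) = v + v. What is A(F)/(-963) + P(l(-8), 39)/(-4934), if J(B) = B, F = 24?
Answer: 7/2568 ≈ 0.0027259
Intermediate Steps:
l(v) = 2 - 2*v (l(v) = 2 - (v + v) = 2 - 2*v)
P(V, C) = 0 (P(V, C) = (-1 + V)*0 = 0)
A(y) = -21/8 (A(y) = 63*(-1/24) = -21/8)
A(F)/(-963) + P(l(-8), 39)/(-4934) = -21/8/(-963) + 0/(-4934) = -21/8*(-1/963) + 0*(-1/4934) = 7/2568 + 0 = 7/2568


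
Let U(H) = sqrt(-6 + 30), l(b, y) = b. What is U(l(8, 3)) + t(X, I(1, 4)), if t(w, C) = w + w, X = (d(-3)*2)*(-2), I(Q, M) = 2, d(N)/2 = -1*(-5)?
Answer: -80 + 2*sqrt(6) ≈ -75.101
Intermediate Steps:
d(N) = 10 (d(N) = 2*(-1*(-5)) = 2*5 = 10)
U(H) = 2*sqrt(6) (U(H) = sqrt(24) = 2*sqrt(6))
X = -40 (X = (10*2)*(-2) = 20*(-2) = -40)
t(w, C) = 2*w
U(l(8, 3)) + t(X, I(1, 4)) = 2*sqrt(6) + 2*(-40) = 2*sqrt(6) - 80 = -80 + 2*sqrt(6)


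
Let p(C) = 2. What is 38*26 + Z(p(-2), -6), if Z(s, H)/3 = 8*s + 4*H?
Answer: 964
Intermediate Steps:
Z(s, H) = 12*H + 24*s (Z(s, H) = 3*(8*s + 4*H) = 3*(4*H + 8*s) = 12*H + 24*s)
38*26 + Z(p(-2), -6) = 38*26 + (12*(-6) + 24*2) = 988 + (-72 + 48) = 988 - 24 = 964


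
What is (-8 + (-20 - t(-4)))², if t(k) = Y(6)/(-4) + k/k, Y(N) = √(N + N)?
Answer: (58 - √3)²/4 ≈ 791.52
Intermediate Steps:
Y(N) = √2*√N (Y(N) = √(2*N) = √2*√N)
t(k) = 1 - √3/2 (t(k) = (√2*√6)/(-4) + k/k = (2*√3)*(-¼) + 1 = -√3/2 + 1 = 1 - √3/2)
(-8 + (-20 - t(-4)))² = (-8 + (-20 - (1 - √3/2)))² = (-8 + (-20 + (-1 + √3/2)))² = (-8 + (-21 + √3/2))² = (-29 + √3/2)²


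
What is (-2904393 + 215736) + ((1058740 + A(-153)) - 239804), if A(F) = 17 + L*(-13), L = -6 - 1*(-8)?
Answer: -1869730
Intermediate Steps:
L = 2 (L = -6 + 8 = 2)
A(F) = -9 (A(F) = 17 + 2*(-13) = 17 - 26 = -9)
(-2904393 + 215736) + ((1058740 + A(-153)) - 239804) = (-2904393 + 215736) + ((1058740 - 9) - 239804) = -2688657 + (1058731 - 239804) = -2688657 + 818927 = -1869730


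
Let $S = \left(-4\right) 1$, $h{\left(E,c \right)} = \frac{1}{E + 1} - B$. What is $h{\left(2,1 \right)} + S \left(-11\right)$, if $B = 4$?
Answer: $\frac{121}{3} \approx 40.333$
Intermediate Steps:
$h{\left(E,c \right)} = -4 + \frac{1}{1 + E}$ ($h{\left(E,c \right)} = \frac{1}{E + 1} - 4 = \frac{1}{1 + E} - 4 = -4 + \frac{1}{1 + E}$)
$S = -4$
$h{\left(2,1 \right)} + S \left(-11\right) = \frac{-3 - 8}{1 + 2} - -44 = \frac{-3 - 8}{3} + 44 = \frac{1}{3} \left(-11\right) + 44 = - \frac{11}{3} + 44 = \frac{121}{3}$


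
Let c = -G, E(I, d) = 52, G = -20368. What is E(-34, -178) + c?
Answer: 20420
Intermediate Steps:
c = 20368 (c = -1*(-20368) = 20368)
E(-34, -178) + c = 52 + 20368 = 20420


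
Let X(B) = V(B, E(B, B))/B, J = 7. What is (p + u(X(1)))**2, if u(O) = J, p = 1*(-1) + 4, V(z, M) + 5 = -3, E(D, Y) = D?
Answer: 100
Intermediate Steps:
V(z, M) = -8 (V(z, M) = -5 - 3 = -8)
p = 3 (p = -1 + 4 = 3)
X(B) = -8/B
u(O) = 7
(p + u(X(1)))**2 = (3 + 7)**2 = 10**2 = 100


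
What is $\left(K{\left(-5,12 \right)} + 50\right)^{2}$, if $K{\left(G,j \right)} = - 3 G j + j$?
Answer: $58564$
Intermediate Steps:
$K{\left(G,j \right)} = j - 3 G j$ ($K{\left(G,j \right)} = - 3 G j + j = j - 3 G j$)
$\left(K{\left(-5,12 \right)} + 50\right)^{2} = \left(12 \left(1 - -15\right) + 50\right)^{2} = \left(12 \left(1 + 15\right) + 50\right)^{2} = \left(12 \cdot 16 + 50\right)^{2} = \left(192 + 50\right)^{2} = 242^{2} = 58564$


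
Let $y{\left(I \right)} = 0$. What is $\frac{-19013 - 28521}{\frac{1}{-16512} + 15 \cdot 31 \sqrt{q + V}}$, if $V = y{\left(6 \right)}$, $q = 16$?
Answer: $- \frac{784881408}{30712319} \approx -25.556$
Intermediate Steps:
$V = 0$
$\frac{-19013 - 28521}{\frac{1}{-16512} + 15 \cdot 31 \sqrt{q + V}} = \frac{-19013 - 28521}{\frac{1}{-16512} + 15 \cdot 31 \sqrt{16 + 0}} = - \frac{47534}{- \frac{1}{16512} + 465 \sqrt{16}} = - \frac{47534}{- \frac{1}{16512} + 465 \cdot 4} = - \frac{47534}{- \frac{1}{16512} + 1860} = - \frac{47534}{\frac{30712319}{16512}} = \left(-47534\right) \frac{16512}{30712319} = - \frac{784881408}{30712319}$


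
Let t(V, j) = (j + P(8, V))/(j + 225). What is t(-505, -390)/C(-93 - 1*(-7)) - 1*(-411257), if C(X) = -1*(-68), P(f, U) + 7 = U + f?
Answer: 769050739/1870 ≈ 4.1126e+5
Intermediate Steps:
P(f, U) = -7 + U + f (P(f, U) = -7 + (U + f) = -7 + U + f)
C(X) = 68
t(V, j) = (1 + V + j)/(225 + j) (t(V, j) = (j + (-7 + V + 8))/(j + 225) = (j + (1 + V))/(225 + j) = (1 + V + j)/(225 + j))
t(-505, -390)/C(-93 - 1*(-7)) - 1*(-411257) = ((1 - 505 - 390)/(225 - 390))/68 - 1*(-411257) = (-894/(-165))*(1/68) + 411257 = -1/165*(-894)*(1/68) + 411257 = (298/55)*(1/68) + 411257 = 149/1870 + 411257 = 769050739/1870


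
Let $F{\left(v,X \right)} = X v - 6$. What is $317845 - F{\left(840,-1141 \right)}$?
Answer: $1276291$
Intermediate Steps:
$F{\left(v,X \right)} = -6 + X v$
$317845 - F{\left(840,-1141 \right)} = 317845 - \left(-6 - 958440\right) = 317845 - -958446 = 317845 + 958446 = 1276291$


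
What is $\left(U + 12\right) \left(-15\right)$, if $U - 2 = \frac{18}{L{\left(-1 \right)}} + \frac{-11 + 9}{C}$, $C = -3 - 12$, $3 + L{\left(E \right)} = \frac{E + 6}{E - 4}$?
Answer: $- \frac{289}{2} \approx -144.5$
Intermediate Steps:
$L{\left(E \right)} = -3 + \frac{6 + E}{-4 + E}$ ($L{\left(E \right)} = -3 + \frac{E + 6}{E - 4} = -3 + \frac{6 + E}{-4 + E}$)
$C = -15$
$U = - \frac{71}{30}$ ($U = 2 + \left(\frac{18}{2 \frac{1}{-4 - 1} \left(9 - -1\right)} + \frac{-11 + 9}{-15}\right) = 2 + \left(\frac{18}{2 \frac{1}{-5} \left(9 + 1\right)} - - \frac{2}{15}\right) = 2 + \left(\frac{18}{2 \left(- \frac{1}{5}\right) 10} + \frac{2}{15}\right) = 2 + \left(\frac{18}{-4} + \frac{2}{15}\right) = 2 + \left(18 \left(- \frac{1}{4}\right) + \frac{2}{15}\right) = 2 + \left(- \frac{9}{2} + \frac{2}{15}\right) = 2 - \frac{131}{30} = - \frac{71}{30} \approx -2.3667$)
$\left(U + 12\right) \left(-15\right) = \left(- \frac{71}{30} + 12\right) \left(-15\right) = \frac{289}{30} \left(-15\right) = - \frac{289}{2}$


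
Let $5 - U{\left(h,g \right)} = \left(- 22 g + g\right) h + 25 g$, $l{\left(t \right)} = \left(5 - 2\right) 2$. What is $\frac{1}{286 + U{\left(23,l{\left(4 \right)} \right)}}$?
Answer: $\frac{1}{3039} \approx 0.00032906$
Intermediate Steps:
$l{\left(t \right)} = 6$ ($l{\left(t \right)} = 3 \cdot 2 = 6$)
$U{\left(h,g \right)} = 5 - 25 g + 21 g h$ ($U{\left(h,g \right)} = 5 - \left(\left(- 22 g + g\right) h + 25 g\right) = 5 - \left(- 21 g h + 25 g\right) = 5 - \left(25 g - 21 g h\right) = 5 + \left(- 25 g + 21 g h\right) = 5 - 25 g + 21 g h$)
$\frac{1}{286 + U{\left(23,l{\left(4 \right)} \right)}} = \frac{1}{286 + \left(5 - 150 + 21 \cdot 6 \cdot 23\right)} = \frac{1}{286 + \left(5 - 150 + 2898\right)} = \frac{1}{286 + 2753} = \frac{1}{3039}$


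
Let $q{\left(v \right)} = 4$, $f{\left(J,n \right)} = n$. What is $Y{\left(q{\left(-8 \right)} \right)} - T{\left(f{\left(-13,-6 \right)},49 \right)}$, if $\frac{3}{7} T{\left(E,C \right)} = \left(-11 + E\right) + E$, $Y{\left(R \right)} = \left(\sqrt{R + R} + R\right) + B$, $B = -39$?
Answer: $\frac{56}{3} + 2 \sqrt{2} \approx 21.495$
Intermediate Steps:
$Y{\left(R \right)} = -39 + R + \sqrt{2} \sqrt{R}$ ($Y{\left(R \right)} = \left(\sqrt{R + R} + R\right) - 39 = \left(\sqrt{2 R} + R\right) - 39 = \left(\sqrt{2} \sqrt{R} + R\right) - 39 = \left(R + \sqrt{2} \sqrt{R}\right) - 39 = -39 + R + \sqrt{2} \sqrt{R}$)
$T{\left(E,C \right)} = - \frac{77}{3} + \frac{14 E}{3}$ ($T{\left(E,C \right)} = \frac{7 \left(\left(-11 + E\right) + E\right)}{3} = \frac{7 \left(-11 + 2 E\right)}{3} = - \frac{77}{3} + \frac{14 E}{3}$)
$Y{\left(q{\left(-8 \right)} \right)} - T{\left(f{\left(-13,-6 \right)},49 \right)} = \left(-39 + 4 + \sqrt{2} \sqrt{4}\right) - \left(- \frac{77}{3} + \frac{14}{3} \left(-6\right)\right) = \left(-39 + 4 + \sqrt{2} \cdot 2\right) - \left(- \frac{77}{3} - 28\right) = \left(-39 + 4 + 2 \sqrt{2}\right) - - \frac{161}{3} = \left(-35 + 2 \sqrt{2}\right) + \frac{161}{3} = \frac{56}{3} + 2 \sqrt{2}$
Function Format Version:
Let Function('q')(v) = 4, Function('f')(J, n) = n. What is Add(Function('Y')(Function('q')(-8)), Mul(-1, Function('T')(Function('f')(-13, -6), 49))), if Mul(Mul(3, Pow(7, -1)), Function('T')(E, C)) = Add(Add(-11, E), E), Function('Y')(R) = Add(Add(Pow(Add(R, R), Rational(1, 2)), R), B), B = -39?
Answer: Add(Rational(56, 3), Mul(2, Pow(2, Rational(1, 2)))) ≈ 21.495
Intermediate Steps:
Function('Y')(R) = Add(-39, R, Mul(Pow(2, Rational(1, 2)), Pow(R, Rational(1, 2)))) (Function('Y')(R) = Add(Add(Pow(Add(R, R), Rational(1, 2)), R), -39) = Add(Add(Pow(Mul(2, R), Rational(1, 2)), R), -39) = Add(Add(Mul(Pow(2, Rational(1, 2)), Pow(R, Rational(1, 2))), R), -39) = Add(Add(R, Mul(Pow(2, Rational(1, 2)), Pow(R, Rational(1, 2)))), -39) = Add(-39, R, Mul(Pow(2, Rational(1, 2)), Pow(R, Rational(1, 2)))))
Function('T')(E, C) = Add(Rational(-77, 3), Mul(Rational(14, 3), E)) (Function('T')(E, C) = Mul(Rational(7, 3), Add(Add(-11, E), E)) = Mul(Rational(7, 3), Add(-11, Mul(2, E))) = Add(Rational(-77, 3), Mul(Rational(14, 3), E)))
Add(Function('Y')(Function('q')(-8)), Mul(-1, Function('T')(Function('f')(-13, -6), 49))) = Add(Add(-39, 4, Mul(Pow(2, Rational(1, 2)), Pow(4, Rational(1, 2)))), Mul(-1, Add(Rational(-77, 3), Mul(Rational(14, 3), -6)))) = Add(Add(-39, 4, Mul(Pow(2, Rational(1, 2)), 2)), Mul(-1, Add(Rational(-77, 3), -28))) = Add(Add(-39, 4, Mul(2, Pow(2, Rational(1, 2)))), Mul(-1, Rational(-161, 3))) = Add(Add(-35, Mul(2, Pow(2, Rational(1, 2)))), Rational(161, 3)) = Add(Rational(56, 3), Mul(2, Pow(2, Rational(1, 2))))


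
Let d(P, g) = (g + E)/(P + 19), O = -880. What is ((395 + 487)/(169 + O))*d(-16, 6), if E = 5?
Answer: -1078/237 ≈ -4.5485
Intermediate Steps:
d(P, g) = (5 + g)/(19 + P) (d(P, g) = (g + 5)/(P + 19) = (5 + g)/(19 + P))
((395 + 487)/(169 + O))*d(-16, 6) = ((395 + 487)/(169 - 880))*((5 + 6)/(19 - 16)) = (882/(-711))*(11/3) = (882*(-1/711))*((⅓)*11) = -98/79*11/3 = -1078/237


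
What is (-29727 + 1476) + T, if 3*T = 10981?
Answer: -73772/3 ≈ -24591.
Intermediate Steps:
T = 10981/3 (T = (⅓)*10981 = 10981/3 ≈ 3660.3)
(-29727 + 1476) + T = (-29727 + 1476) + 10981/3 = -28251 + 10981/3 = -73772/3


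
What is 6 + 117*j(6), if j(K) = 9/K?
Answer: 363/2 ≈ 181.50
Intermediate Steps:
6 + 117*j(6) = 6 + 117*(9/6) = 6 + 117*(9*(⅙)) = 6 + 117*(3/2) = 6 + 351/2 = 363/2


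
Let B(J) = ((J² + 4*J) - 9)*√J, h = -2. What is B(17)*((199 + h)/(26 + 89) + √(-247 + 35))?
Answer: 68556*√17/115 + 696*I*√901 ≈ 2457.9 + 20892.0*I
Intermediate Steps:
B(J) = √J*(-9 + J² + 4*J) (B(J) = (-9 + J² + 4*J)*√J = √J*(-9 + J² + 4*J))
B(17)*((199 + h)/(26 + 89) + √(-247 + 35)) = (√17*(-9 + 17² + 4*17))*((199 - 2)/(26 + 89) + √(-247 + 35)) = (√17*(-9 + 289 + 68))*(197/115 + √(-212)) = (√17*348)*(197*(1/115) + 2*I*√53) = (348*√17)*(197/115 + 2*I*√53) = 348*√17*(197/115 + 2*I*√53)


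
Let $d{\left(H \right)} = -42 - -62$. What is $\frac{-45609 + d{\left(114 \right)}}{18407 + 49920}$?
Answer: $- \frac{45589}{68327} \approx -0.66722$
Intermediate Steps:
$d{\left(H \right)} = 20$ ($d{\left(H \right)} = -42 + 62 = 20$)
$\frac{-45609 + d{\left(114 \right)}}{18407 + 49920} = \frac{-45609 + 20}{18407 + 49920} = - \frac{45589}{68327}$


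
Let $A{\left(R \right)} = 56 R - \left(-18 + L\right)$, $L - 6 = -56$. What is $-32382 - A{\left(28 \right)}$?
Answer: $-34018$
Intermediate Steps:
$L = -50$ ($L = 6 - 56 = -50$)
$A{\left(R \right)} = 68 + 56 R$ ($A{\left(R \right)} = 56 R + \left(18 - -50\right) = 56 R + \left(18 + 50\right) = 56 R + 68 = 68 + 56 R$)
$-32382 - A{\left(28 \right)} = -32382 - \left(68 + 56 \cdot 28\right) = -32382 - \left(68 + 1568\right) = -32382 - 1636 = -34018$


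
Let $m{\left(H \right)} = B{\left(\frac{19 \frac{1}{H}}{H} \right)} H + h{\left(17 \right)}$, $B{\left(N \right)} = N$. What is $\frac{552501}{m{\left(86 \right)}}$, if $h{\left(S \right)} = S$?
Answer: $\frac{47515086}{1481} \approx 32083.0$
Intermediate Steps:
$m{\left(H \right)} = 17 + \frac{19}{H}$ ($m{\left(H \right)} = \frac{19 \frac{1}{H}}{H} H + 17 = \frac{19}{H^{2}} H + 17 = \frac{19}{H} + 17 = 17 + \frac{19}{H}$)
$\frac{552501}{m{\left(86 \right)}} = \frac{552501}{17 + \frac{19}{86}} = \frac{552501}{\frac{1481}{86}} = 552501 \cdot \frac{86}{1481} = \frac{47515086}{1481}$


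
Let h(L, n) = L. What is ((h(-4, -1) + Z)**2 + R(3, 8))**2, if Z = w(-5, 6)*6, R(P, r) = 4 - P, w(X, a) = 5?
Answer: 458329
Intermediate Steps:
Z = 30 (Z = 5*6 = 30)
((h(-4, -1) + Z)**2 + R(3, 8))**2 = ((-4 + 30)**2 + (4 - 1*3))**2 = (26**2 + (4 - 3))**2 = (676 + 1)**2 = 677**2 = 458329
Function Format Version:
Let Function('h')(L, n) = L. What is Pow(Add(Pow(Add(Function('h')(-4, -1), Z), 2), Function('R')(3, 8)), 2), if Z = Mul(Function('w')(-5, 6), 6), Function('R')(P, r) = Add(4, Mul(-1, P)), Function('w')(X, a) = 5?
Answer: 458329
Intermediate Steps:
Z = 30 (Z = Mul(5, 6) = 30)
Pow(Add(Pow(Add(Function('h')(-4, -1), Z), 2), Function('R')(3, 8)), 2) = Pow(Add(Pow(Add(-4, 30), 2), Add(4, Mul(-1, 3))), 2) = Pow(Add(Pow(26, 2), Add(4, -3)), 2) = Pow(Add(676, 1), 2) = Pow(677, 2) = 458329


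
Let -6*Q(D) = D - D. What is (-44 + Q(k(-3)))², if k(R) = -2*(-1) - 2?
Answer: 1936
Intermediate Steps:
k(R) = 0 (k(R) = 2 - 2 = 0)
Q(D) = 0 (Q(D) = -(D - D)/6 = -⅙*0 = 0)
(-44 + Q(k(-3)))² = (-44 + 0)² = (-44)² = 1936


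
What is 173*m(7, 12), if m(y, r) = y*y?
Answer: 8477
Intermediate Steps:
m(y, r) = y**2
173*m(7, 12) = 173*7**2 = 173*49 = 8477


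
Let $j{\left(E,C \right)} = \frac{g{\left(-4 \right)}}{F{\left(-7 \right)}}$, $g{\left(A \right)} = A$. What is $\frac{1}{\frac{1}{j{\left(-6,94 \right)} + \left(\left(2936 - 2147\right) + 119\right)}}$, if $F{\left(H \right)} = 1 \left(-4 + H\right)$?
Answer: $\frac{9992}{11} \approx 908.36$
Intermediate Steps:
$F{\left(H \right)} = -4 + H$
$j{\left(E,C \right)} = \frac{4}{11}$ ($j{\left(E,C \right)} = - \frac{4}{-4 - 7} = - \frac{4}{-11} = \left(-4\right) \left(- \frac{1}{11}\right) = \frac{4}{11}$)
$\frac{1}{\frac{1}{j{\left(-6,94 \right)} + \left(\left(2936 - 2147\right) + 119\right)}} = \frac{1}{\frac{1}{\frac{4}{11} + \left(\left(2936 - 2147\right) + 119\right)}} = \frac{1}{\frac{1}{\frac{4}{11} + \left(789 + 119\right)}} = \frac{1}{\frac{1}{\frac{4}{11} + 908}} = \frac{1}{\frac{1}{\frac{9992}{11}}} = \frac{1}{\frac{11}{9992}} = \frac{9992}{11}$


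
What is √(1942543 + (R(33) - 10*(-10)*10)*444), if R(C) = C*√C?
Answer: √(2386543 + 14652*√33) ≈ 1571.8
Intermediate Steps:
R(C) = C^(3/2)
√(1942543 + (R(33) - 10*(-10)*10)*444) = √(1942543 + (33^(3/2) - 10*(-10)*10)*444) = √(1942543 + (33*√33 + 100*10)*444) = √(1942543 + (33*√33 + 1000)*444) = √(1942543 + (1000 + 33*√33)*444) = √(1942543 + (444000 + 14652*√33)) = √(2386543 + 14652*√33)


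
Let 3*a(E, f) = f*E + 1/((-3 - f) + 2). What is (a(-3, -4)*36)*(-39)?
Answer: -5772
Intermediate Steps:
a(E, f) = 1/(3*(-1 - f)) + E*f/3 (a(E, f) = (f*E + 1/((-3 - f) + 2))/3 = (E*f + 1/(-1 - f))/3 = (1/(-1 - f) + E*f)/3 = 1/(3*(-1 - f)) + E*f/3)
(a(-3, -4)*36)*(-39) = (((-1 - 3*(-4) - 3*(-4)**2)/(3*(1 - 4)))*36)*(-39) = (((1/3)*(-1 + 12 - 3*16)/(-3))*36)*(-39) = (((1/3)*(-1/3)*(-1 + 12 - 48))*36)*(-39) = (((1/3)*(-1/3)*(-37))*36)*(-39) = ((37/9)*36)*(-39) = 148*(-39) = -5772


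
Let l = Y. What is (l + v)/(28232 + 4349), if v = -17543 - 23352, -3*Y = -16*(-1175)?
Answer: -141485/97743 ≈ -1.4475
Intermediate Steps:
Y = -18800/3 (Y = -(-16)*(-1175)/3 = -1/3*18800 = -18800/3 ≈ -6266.7)
v = -40895
l = -18800/3 ≈ -6266.7
(l + v)/(28232 + 4349) = (-18800/3 - 40895)/(28232 + 4349) = -141485/3/32581 = -141485/3*1/32581 = -141485/97743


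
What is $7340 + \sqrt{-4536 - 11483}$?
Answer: $7340 + i \sqrt{16019} \approx 7340.0 + 126.57 i$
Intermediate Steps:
$7340 + \sqrt{-4536 - 11483} = 7340 + \sqrt{-16019} = 7340 + i \sqrt{16019}$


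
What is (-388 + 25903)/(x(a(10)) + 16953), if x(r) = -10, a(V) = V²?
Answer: 25515/16943 ≈ 1.5059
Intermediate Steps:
(-388 + 25903)/(x(a(10)) + 16953) = (-388 + 25903)/(-10 + 16953) = 25515/16943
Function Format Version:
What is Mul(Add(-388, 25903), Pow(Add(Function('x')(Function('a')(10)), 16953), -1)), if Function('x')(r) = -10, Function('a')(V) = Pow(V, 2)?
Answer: Rational(25515, 16943) ≈ 1.5059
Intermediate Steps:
Mul(Add(-388, 25903), Pow(Add(Function('x')(Function('a')(10)), 16953), -1)) = Mul(Add(-388, 25903), Pow(Add(-10, 16953), -1)) = Mul(25515, Pow(16943, -1)) = Mul(25515, Rational(1, 16943)) = Rational(25515, 16943)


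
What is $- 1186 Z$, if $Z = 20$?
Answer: $-23720$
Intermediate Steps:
$- 1186 Z = \left(-1186\right) 20 = -23720$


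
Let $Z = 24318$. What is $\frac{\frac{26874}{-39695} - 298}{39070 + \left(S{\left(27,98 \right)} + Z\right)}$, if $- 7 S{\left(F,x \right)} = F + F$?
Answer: $- \frac{41495944}{8805581545} \approx -0.0047125$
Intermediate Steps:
$S{\left(F,x \right)} = - \frac{2 F}{7}$ ($S{\left(F,x \right)} = - \frac{F + F}{7} = - \frac{2 F}{7}$)
$\frac{\frac{26874}{-39695} - 298}{39070 + \left(S{\left(27,98 \right)} + Z\right)} = \frac{\frac{26874}{-39695} - 298}{39070 + \left(\left(- \frac{2}{7}\right) 27 + 24318\right)} = \frac{26874 \left(- \frac{1}{39695}\right) - 298}{39070 + \left(- \frac{54}{7} + 24318\right)} = \frac{- \frac{26874}{39695} - 298}{39070 + \frac{170172}{7}} = - \frac{11855984}{39695 \cdot \frac{443662}{7}} = \left(- \frac{11855984}{39695}\right) \frac{7}{443662} = - \frac{41495944}{8805581545}$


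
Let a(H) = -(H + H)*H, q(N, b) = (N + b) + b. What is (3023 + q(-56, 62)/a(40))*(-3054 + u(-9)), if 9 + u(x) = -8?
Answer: -7426854193/800 ≈ -9.2836e+6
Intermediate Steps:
u(x) = -17 (u(x) = -9 - 8 = -17)
q(N, b) = N + 2*b
a(H) = -2*H² (a(H) = -2*H*H = -2*H²)
(3023 + q(-56, 62)/a(40))*(-3054 + u(-9)) = (3023 + (-56 + 2*62)/((-2*40²)))*(-3054 - 17) = (3023 + (-56 + 124)/((-2*1600)))*(-3071) = (3023 + 68/(-3200))*(-3071) = (3023 + 68*(-1/3200))*(-3071) = (3023 - 17/800)*(-3071) = (2418383/800)*(-3071) = -7426854193/800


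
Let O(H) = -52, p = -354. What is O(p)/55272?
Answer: -13/13818 ≈ -0.00094080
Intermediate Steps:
O(p)/55272 = -52/55272 = -52*1/55272 = -13/13818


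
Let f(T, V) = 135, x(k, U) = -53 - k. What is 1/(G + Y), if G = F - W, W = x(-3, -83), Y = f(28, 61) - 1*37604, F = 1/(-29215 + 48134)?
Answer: -18919/707930060 ≈ -2.6724e-5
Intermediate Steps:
F = 1/18919 ≈ 5.2857e-5
Y = -37469 (Y = 135 - 1*37604 = 135 - 37604 = -37469)
W = -50 (W = -53 - 1*(-3) = -53 + 3 = -50)
G = 945951/18919 (G = 1/18919 - 1*(-50) = 1/18919 + 50 = 945951/18919 ≈ 50.000)
1/(G + Y) = 1/(945951/18919 - 37469) = 1/(-707930060/18919) = -18919/707930060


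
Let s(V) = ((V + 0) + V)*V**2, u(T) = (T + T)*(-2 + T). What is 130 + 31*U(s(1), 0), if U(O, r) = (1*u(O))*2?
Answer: 130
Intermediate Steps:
u(T) = 2*T*(-2 + T) (u(T) = (2*T)*(-2 + T) = 2*T*(-2 + T))
s(V) = 2*V**3 (s(V) = (V + V)*V**2 = (2*V)*V**2 = 2*V**3)
U(O, r) = 4*O*(-2 + O) (U(O, r) = (1*(2*O*(-2 + O)))*2 = (2*O*(-2 + O))*2 = 4*O*(-2 + O))
130 + 31*U(s(1), 0) = 130 + 31*(4*(2*1**3)*(-2 + 2*1**3)) = 130 + 31*(4*(2*1)*(-2 + 2*1)) = 130 + 31*(4*2*(-2 + 2)) = 130 + 31*(4*2*0) = 130 + 31*0 = 130 + 0 = 130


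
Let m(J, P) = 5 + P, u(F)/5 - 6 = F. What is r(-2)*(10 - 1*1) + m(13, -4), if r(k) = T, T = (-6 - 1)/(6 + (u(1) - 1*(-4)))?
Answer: -⅖ ≈ -0.40000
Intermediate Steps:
u(F) = 30 + 5*F
T = -7/45 (T = (-6 - 1)/(6 + ((30 + 5*1) - 1*(-4))) = -7/(6 + ((30 + 5) + 4)) = -7/(6 + (35 + 4)) = -7/(6 + 39) = -7/45 ≈ -0.15556)
r(k) = -7/45
r(-2)*(10 - 1*1) + m(13, -4) = -7*(10 - 1*1)/45 + (5 - 4) = -7*(10 - 1)/45 + 1 = -7/45*9 + 1 = -7/5 + 1 = -⅖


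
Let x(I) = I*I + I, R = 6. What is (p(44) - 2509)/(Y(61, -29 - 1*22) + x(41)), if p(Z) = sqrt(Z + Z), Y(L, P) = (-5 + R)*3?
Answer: -2509/1725 + 2*sqrt(22)/1725 ≈ -1.4491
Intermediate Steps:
Y(L, P) = 3 (Y(L, P) = (-5 + 6)*3 = 1*3 = 3)
x(I) = I + I**2 (x(I) = I**2 + I = I + I**2)
p(Z) = sqrt(2)*sqrt(Z) (p(Z) = sqrt(2*Z) = sqrt(2)*sqrt(Z))
(p(44) - 2509)/(Y(61, -29 - 1*22) + x(41)) = (sqrt(2)*sqrt(44) - 2509)/(3 + 41*(1 + 41)) = (sqrt(2)*(2*sqrt(11)) - 2509)/(3 + 41*42) = (2*sqrt(22) - 2509)/(3 + 1722) = (-2509 + 2*sqrt(22))/1725 = (-2509 + 2*sqrt(22))*(1/1725) = -2509/1725 + 2*sqrt(22)/1725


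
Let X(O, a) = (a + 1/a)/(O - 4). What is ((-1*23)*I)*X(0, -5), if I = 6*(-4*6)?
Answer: 21528/5 ≈ 4305.6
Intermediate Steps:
X(O, a) = (a + 1/a)/(-4 + O)
I = -144 (I = 6*(-24) = -144)
((-1*23)*I)*X(0, -5) = (-1*23*(-144))*((1 + (-5)**2)/((-5)*(-4 + 0))) = (-23*(-144))*(-1/5*(1 + 25)/(-4)) = 3312*(-1/5*(-1/4)*26) = 3312*(13/10) = 21528/5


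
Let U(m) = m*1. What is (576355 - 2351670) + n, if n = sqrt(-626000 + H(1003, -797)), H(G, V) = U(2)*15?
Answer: -1775315 + I*sqrt(625970) ≈ -1.7753e+6 + 791.18*I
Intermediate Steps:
U(m) = m
H(G, V) = 30 (H(G, V) = 2*15 = 30)
n = I*sqrt(625970) (n = sqrt(-626000 + 30) = sqrt(-625970) = I*sqrt(625970) ≈ 791.18*I)
(576355 - 2351670) + n = (576355 - 2351670) + I*sqrt(625970) = -1775315 + I*sqrt(625970)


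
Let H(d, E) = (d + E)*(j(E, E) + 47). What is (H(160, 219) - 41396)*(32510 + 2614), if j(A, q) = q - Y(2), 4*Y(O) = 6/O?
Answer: 2077013835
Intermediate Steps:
Y(O) = 3/(2*O) (Y(O) = (6/O)/4 = 3/(2*O))
j(A, q) = -¾ + q (j(A, q) = q - 3/(2*2) = q - 1*¾ = q - ¾ = -¾ + q)
H(d, E) = (185/4 + E)*(E + d) (H(d, E) = (d + E)*((-¾ + E) + 47) = (E + d)*(185/4 + E) = (185/4 + E)*(E + d))
(H(160, 219) - 41396)*(32510 + 2614) = ((219² + (185/4)*219 + (185/4)*160 + 219*160) - 41396)*(32510 + 2614) = ((47961 + 40515/4 + 7400 + 35040) - 41396)*35124 = (402119/4 - 41396)*35124 = (236535/4)*35124 = 2077013835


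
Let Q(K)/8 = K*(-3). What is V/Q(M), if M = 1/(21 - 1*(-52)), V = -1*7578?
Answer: 92199/4 ≈ 23050.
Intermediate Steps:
V = -7578
M = 1/73 (M = 1/(21 + 52) = 1/73 ≈ 0.013699)
Q(K) = -24*K (Q(K) = 8*(K*(-3)) = 8*(-3*K) = -24*K)
V/Q(M) = -7578/((-24*1/73)) = -7578/(-24/73) = -7578*(-73/24) = 92199/4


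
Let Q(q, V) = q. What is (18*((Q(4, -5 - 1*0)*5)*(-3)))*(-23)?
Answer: 24840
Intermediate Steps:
(18*((Q(4, -5 - 1*0)*5)*(-3)))*(-23) = (18*((4*5)*(-3)))*(-23) = (18*(20*(-3)))*(-23) = (18*(-60))*(-23) = -1080*(-23) = 24840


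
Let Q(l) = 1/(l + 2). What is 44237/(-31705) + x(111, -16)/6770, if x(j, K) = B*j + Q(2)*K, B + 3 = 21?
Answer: -23626472/21464285 ≈ -1.1007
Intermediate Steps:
B = 18 (B = -3 + 21 = 18)
Q(l) = 1/(2 + l)
x(j, K) = 18*j + K/4 (x(j, K) = 18*j + K/(2 + 2) = 18*j + K/4)
44237/(-31705) + x(111, -16)/6770 = 44237/(-31705) + (18*111 + (¼)*(-16))/6770 = 44237*(-1/31705) + (1998 - 4)*(1/6770) = -44237/31705 + 1994*(1/6770) = -44237/31705 + 997/3385 = -23626472/21464285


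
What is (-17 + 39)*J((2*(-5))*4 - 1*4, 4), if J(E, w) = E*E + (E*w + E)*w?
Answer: 23232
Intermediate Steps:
J(E, w) = E² + w*(E + E*w) (J(E, w) = E² + (E + E*w)*w = E² + w*(E + E*w))
(-17 + 39)*J((2*(-5))*4 - 1*4, 4) = (-17 + 39)*(((2*(-5))*4 - 1*4)*(((2*(-5))*4 - 1*4) + 4 + 4²)) = 22*((-10*4 - 4)*((-10*4 - 4) + 4 + 16)) = 22*((-40 - 4)*((-40 - 4) + 4 + 16)) = 22*(-44*(-44 + 4 + 16)) = 22*(-44*(-24)) = 22*1056 = 23232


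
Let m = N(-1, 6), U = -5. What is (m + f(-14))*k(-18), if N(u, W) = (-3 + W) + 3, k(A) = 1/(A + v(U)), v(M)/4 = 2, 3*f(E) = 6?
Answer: -⅘ ≈ -0.80000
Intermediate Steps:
f(E) = 2 (f(E) = (⅓)*6 = 2)
v(M) = 8 (v(M) = 4*2 = 8)
k(A) = 1/(8 + A) (k(A) = 1/(A + 8) = 1/(8 + A))
N(u, W) = W
m = 6
(m + f(-14))*k(-18) = (6 + 2)/(8 - 18) = 8/(-10) = 8*(-⅒) = -⅘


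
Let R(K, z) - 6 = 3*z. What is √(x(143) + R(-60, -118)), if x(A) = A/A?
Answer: I*√347 ≈ 18.628*I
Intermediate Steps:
R(K, z) = 6 + 3*z
x(A) = 1
√(x(143) + R(-60, -118)) = √(1 + (6 + 3*(-118))) = √(1 + (6 - 354)) = √(1 - 348) = √(-347) = I*√347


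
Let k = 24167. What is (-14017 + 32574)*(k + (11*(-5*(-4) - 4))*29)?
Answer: 543181947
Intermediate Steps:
(-14017 + 32574)*(k + (11*(-5*(-4) - 4))*29) = (-14017 + 32574)*(24167 + (11*(-5*(-4) - 4))*29) = 18557*(24167 + (11*(20 - 4))*29) = 18557*(24167 + (11*16)*29) = 18557*(24167 + 176*29) = 18557*(24167 + 5104) = 18557*29271 = 543181947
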